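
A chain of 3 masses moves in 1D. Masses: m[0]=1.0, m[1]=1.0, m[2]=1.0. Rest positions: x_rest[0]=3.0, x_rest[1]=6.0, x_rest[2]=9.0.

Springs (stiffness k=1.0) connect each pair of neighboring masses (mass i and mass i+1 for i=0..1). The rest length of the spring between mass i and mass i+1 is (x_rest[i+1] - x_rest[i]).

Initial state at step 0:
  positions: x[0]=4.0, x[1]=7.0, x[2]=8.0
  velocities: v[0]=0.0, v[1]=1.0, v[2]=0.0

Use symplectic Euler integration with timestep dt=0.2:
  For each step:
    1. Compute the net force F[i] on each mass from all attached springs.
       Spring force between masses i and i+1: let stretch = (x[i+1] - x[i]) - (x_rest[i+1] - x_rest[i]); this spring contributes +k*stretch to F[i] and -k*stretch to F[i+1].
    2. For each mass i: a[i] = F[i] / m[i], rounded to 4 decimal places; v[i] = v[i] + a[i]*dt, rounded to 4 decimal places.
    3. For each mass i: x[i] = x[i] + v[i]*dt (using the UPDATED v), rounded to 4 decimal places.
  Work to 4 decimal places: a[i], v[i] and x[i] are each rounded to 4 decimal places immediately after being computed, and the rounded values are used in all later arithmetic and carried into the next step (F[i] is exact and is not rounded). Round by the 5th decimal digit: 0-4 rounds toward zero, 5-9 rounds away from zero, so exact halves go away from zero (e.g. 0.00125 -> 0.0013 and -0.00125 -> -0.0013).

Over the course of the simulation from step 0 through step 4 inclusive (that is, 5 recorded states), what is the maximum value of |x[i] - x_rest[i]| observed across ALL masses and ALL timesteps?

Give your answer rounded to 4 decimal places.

Answer: 1.1536

Derivation:
Step 0: x=[4.0000 7.0000 8.0000] v=[0.0000 1.0000 0.0000]
Step 1: x=[4.0000 7.1200 8.0800] v=[0.0000 0.6000 0.4000]
Step 2: x=[4.0048 7.1536 8.2416] v=[0.0240 0.1680 0.8080]
Step 3: x=[4.0156 7.1048 8.4797] v=[0.0538 -0.2442 1.1904]
Step 4: x=[4.0299 6.9874 8.7828] v=[0.0716 -0.5871 1.5154]
Max displacement = 1.1536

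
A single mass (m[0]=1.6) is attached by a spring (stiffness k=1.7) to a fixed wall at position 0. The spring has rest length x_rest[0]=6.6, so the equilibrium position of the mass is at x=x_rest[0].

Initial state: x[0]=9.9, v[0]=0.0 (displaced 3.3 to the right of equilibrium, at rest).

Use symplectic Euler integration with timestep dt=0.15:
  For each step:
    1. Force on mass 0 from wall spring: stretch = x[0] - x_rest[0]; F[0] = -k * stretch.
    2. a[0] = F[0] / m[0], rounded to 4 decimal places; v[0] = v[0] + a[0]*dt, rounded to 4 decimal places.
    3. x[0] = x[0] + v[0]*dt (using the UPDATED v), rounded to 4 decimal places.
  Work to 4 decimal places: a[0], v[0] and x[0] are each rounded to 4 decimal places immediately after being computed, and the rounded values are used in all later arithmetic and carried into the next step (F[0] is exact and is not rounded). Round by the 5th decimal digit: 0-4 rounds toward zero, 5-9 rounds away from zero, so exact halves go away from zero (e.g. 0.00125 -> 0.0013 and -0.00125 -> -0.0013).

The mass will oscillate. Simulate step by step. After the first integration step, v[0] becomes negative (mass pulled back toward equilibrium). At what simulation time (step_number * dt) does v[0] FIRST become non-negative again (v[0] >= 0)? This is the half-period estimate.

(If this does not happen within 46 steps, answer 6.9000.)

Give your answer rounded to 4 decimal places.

Step 0: x=[9.9000] v=[0.0000]
Step 1: x=[9.8211] v=[-0.5259]
Step 2: x=[9.6652] v=[-1.0393]
Step 3: x=[9.4360] v=[-1.5278]
Step 4: x=[9.1390] v=[-1.9798]
Step 5: x=[8.7813] v=[-2.3845]
Step 6: x=[8.3715] v=[-2.7321]
Step 7: x=[7.9193] v=[-3.0144]
Step 8: x=[7.4356] v=[-3.2247]
Step 9: x=[6.9319] v=[-3.3579]
Step 10: x=[6.4203] v=[-3.4108]
Step 11: x=[5.9130] v=[-3.3822]
Step 12: x=[5.4221] v=[-3.2727]
Step 13: x=[4.9594] v=[-3.0850]
Step 14: x=[4.5359] v=[-2.8235]
Step 15: x=[4.1617] v=[-2.4945]
Step 16: x=[3.8458] v=[-2.1059]
Step 17: x=[3.5958] v=[-1.6670]
Step 18: x=[3.4176] v=[-1.1882]
Step 19: x=[3.3155] v=[-0.6810]
Step 20: x=[3.2919] v=[-0.1575]
Step 21: x=[3.3474] v=[0.3697]
First v>=0 after going negative at step 21, time=3.1500

Answer: 3.1500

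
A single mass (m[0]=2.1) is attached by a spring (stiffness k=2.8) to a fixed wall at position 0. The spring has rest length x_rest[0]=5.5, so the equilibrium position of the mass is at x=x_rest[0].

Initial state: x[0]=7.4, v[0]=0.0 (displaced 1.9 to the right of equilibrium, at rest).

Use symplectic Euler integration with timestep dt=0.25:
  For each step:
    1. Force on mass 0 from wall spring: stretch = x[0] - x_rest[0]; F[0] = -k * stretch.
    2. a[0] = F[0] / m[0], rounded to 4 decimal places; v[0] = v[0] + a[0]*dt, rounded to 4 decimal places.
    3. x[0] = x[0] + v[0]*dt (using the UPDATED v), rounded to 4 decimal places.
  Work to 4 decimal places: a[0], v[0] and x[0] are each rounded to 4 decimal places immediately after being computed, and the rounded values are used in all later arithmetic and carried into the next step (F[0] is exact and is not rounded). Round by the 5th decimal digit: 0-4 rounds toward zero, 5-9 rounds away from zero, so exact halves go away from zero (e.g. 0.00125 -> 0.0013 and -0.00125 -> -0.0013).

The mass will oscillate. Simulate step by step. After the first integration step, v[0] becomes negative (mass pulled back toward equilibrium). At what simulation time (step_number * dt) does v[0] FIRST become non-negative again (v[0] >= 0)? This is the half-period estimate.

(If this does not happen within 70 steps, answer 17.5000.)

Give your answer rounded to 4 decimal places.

Step 0: x=[7.4000] v=[0.0000]
Step 1: x=[7.2417] v=[-0.6333]
Step 2: x=[6.9382] v=[-1.2139]
Step 3: x=[6.5149] v=[-1.6933]
Step 4: x=[6.0070] v=[-2.0316]
Step 5: x=[5.4569] v=[-2.2006]
Step 6: x=[4.9104] v=[-2.1862]
Step 7: x=[4.4130] v=[-1.9897]
Step 8: x=[4.0062] v=[-1.6274]
Step 9: x=[3.7238] v=[-1.1295]
Step 10: x=[3.5895] v=[-0.5374]
Step 11: x=[3.6144] v=[0.0994]
First v>=0 after going negative at step 11, time=2.7500

Answer: 2.7500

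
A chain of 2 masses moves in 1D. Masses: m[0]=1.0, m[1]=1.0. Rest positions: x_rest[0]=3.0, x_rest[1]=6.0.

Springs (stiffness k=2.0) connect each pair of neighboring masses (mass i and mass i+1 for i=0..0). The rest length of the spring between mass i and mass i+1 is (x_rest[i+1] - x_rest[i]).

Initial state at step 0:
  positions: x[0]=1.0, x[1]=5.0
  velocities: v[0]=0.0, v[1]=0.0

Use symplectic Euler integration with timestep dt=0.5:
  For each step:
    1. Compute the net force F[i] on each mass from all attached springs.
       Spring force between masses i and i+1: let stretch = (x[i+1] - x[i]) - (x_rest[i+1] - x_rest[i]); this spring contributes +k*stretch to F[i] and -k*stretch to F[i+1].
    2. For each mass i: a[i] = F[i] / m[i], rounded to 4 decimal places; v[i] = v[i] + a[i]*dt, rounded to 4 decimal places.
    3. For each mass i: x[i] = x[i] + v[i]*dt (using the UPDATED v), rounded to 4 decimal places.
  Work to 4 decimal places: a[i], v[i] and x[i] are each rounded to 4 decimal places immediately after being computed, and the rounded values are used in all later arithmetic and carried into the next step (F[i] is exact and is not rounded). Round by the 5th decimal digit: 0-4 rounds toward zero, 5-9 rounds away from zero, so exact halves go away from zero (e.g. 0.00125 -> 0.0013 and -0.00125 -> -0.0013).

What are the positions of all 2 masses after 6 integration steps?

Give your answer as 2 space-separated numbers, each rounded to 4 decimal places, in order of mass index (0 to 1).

Answer: 1.0000 5.0000

Derivation:
Step 0: x=[1.0000 5.0000] v=[0.0000 0.0000]
Step 1: x=[1.5000 4.5000] v=[1.0000 -1.0000]
Step 2: x=[2.0000 4.0000] v=[1.0000 -1.0000]
Step 3: x=[2.0000 4.0000] v=[0.0000 0.0000]
Step 4: x=[1.5000 4.5000] v=[-1.0000 1.0000]
Step 5: x=[1.0000 5.0000] v=[-1.0000 1.0000]
Step 6: x=[1.0000 5.0000] v=[0.0000 0.0000]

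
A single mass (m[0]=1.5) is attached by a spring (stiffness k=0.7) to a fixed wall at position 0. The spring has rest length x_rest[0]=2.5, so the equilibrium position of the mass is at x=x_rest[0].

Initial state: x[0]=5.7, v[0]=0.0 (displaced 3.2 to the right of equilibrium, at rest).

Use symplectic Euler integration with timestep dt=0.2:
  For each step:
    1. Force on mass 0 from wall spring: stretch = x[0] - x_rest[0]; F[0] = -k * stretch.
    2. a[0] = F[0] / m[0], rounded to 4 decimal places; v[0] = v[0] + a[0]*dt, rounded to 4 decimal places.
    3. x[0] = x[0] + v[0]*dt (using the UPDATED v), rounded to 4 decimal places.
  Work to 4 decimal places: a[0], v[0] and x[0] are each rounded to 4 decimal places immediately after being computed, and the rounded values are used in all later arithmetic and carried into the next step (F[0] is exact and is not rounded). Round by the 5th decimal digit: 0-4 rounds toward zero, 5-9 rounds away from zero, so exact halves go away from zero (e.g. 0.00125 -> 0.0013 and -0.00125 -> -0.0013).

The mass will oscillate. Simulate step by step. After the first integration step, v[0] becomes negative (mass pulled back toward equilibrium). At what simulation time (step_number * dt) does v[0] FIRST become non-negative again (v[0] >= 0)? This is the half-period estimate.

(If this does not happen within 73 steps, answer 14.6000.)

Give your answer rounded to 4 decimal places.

Answer: 4.6000

Derivation:
Step 0: x=[5.7000] v=[0.0000]
Step 1: x=[5.6403] v=[-0.2987]
Step 2: x=[5.5219] v=[-0.5918]
Step 3: x=[5.3471] v=[-0.8738]
Step 4: x=[5.1192] v=[-1.1395]
Step 5: x=[4.8424] v=[-1.3840]
Step 6: x=[4.5219] v=[-1.6026]
Step 7: x=[4.1636] v=[-1.7913]
Step 8: x=[3.7743] v=[-1.9466]
Step 9: x=[3.3612] v=[-2.0655]
Step 10: x=[2.9320] v=[-2.1459]
Step 11: x=[2.4948] v=[-2.1862]
Step 12: x=[2.0577] v=[-2.1857]
Step 13: x=[1.6288] v=[-2.1444]
Step 14: x=[1.2162] v=[-2.0631]
Step 15: x=[0.8275] v=[-1.9433]
Step 16: x=[0.4701] v=[-1.7872]
Step 17: x=[0.1506] v=[-1.5977]
Step 18: x=[-0.1251] v=[-1.3784]
Step 19: x=[-0.3518] v=[-1.1334]
Step 20: x=[-0.5252] v=[-0.8672]
Step 21: x=[-0.6422] v=[-0.5848]
Step 22: x=[-0.7005] v=[-0.2915]
Step 23: x=[-0.6991] v=[0.0072]
First v>=0 after going negative at step 23, time=4.6000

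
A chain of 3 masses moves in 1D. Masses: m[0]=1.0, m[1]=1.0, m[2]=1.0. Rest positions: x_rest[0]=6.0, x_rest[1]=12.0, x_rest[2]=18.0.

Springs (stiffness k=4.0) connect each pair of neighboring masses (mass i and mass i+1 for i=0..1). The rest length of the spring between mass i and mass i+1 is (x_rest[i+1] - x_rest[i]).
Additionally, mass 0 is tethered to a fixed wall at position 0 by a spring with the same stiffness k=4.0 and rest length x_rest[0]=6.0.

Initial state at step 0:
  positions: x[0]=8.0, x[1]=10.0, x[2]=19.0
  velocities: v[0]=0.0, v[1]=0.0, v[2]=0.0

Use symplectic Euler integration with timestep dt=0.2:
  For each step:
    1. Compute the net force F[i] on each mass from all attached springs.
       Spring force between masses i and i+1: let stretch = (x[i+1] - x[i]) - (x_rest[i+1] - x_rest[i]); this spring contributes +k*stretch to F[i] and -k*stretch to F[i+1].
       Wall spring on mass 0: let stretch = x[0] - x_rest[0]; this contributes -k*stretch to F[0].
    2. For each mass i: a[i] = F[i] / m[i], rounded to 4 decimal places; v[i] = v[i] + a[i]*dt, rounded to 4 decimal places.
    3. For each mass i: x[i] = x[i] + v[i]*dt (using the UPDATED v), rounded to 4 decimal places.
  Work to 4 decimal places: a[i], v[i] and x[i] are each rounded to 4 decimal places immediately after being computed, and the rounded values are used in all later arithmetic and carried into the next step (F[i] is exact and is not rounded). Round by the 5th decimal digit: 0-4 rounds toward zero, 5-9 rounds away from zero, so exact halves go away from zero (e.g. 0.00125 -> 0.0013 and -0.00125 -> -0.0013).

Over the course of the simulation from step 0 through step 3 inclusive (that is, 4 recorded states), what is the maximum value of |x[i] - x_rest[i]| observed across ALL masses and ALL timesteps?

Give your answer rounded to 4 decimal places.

Answer: 2.0832

Derivation:
Step 0: x=[8.0000 10.0000 19.0000] v=[0.0000 0.0000 0.0000]
Step 1: x=[7.0400 11.1200 18.5200] v=[-4.8000 5.6000 -2.4000]
Step 2: x=[5.6064 12.7712 17.8160] v=[-7.1680 8.2560 -3.5200]
Step 3: x=[4.4221 14.0832 17.2648] v=[-5.9213 6.5600 -2.7558]
Max displacement = 2.0832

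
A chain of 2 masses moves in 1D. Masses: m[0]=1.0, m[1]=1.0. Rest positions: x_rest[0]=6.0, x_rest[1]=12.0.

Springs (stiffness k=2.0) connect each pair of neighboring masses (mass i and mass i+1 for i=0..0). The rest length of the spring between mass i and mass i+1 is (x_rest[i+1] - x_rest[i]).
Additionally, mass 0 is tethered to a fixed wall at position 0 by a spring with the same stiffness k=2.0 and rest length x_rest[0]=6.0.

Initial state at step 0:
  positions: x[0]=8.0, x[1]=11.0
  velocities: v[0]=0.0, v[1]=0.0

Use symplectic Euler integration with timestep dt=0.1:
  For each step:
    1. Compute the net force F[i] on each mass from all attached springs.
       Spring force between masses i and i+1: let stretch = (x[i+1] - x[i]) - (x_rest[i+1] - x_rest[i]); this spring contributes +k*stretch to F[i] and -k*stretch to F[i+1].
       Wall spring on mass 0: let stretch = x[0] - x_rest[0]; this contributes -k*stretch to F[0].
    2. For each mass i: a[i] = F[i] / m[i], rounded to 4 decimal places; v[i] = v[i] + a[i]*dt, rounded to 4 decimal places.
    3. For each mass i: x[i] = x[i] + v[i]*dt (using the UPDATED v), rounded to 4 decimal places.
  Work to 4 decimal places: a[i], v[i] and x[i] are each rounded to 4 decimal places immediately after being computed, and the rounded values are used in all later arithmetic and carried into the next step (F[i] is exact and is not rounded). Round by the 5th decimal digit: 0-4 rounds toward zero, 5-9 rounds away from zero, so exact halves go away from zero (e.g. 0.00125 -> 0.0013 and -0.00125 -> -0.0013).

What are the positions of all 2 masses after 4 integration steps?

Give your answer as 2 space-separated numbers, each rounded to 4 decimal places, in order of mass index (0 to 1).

Step 0: x=[8.0000 11.0000] v=[0.0000 0.0000]
Step 1: x=[7.9000 11.0600] v=[-1.0000 0.6000]
Step 2: x=[7.7052 11.1768] v=[-1.9480 1.1680]
Step 3: x=[7.4257 11.3442] v=[-2.7947 1.6737]
Step 4: x=[7.0761 11.5532] v=[-3.4961 2.0900]

Answer: 7.0761 11.5532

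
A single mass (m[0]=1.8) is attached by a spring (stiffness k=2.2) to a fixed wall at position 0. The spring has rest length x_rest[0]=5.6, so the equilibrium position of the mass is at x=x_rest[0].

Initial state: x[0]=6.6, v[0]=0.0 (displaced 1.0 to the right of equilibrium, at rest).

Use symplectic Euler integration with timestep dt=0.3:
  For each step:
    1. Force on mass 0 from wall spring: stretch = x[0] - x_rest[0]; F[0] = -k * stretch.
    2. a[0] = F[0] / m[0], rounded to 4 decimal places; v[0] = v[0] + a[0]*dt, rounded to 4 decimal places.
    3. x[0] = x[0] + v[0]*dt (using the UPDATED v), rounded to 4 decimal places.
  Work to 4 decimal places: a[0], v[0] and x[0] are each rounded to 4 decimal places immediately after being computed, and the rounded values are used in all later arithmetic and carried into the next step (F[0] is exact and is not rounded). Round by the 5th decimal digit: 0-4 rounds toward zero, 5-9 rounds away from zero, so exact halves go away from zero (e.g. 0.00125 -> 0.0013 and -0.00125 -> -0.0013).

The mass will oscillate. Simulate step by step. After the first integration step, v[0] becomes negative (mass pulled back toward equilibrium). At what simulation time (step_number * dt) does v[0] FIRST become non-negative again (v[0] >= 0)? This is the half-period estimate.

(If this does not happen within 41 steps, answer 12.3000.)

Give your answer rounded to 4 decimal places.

Answer: 3.0000

Derivation:
Step 0: x=[6.6000] v=[0.0000]
Step 1: x=[6.4900] v=[-0.3667]
Step 2: x=[6.2821] v=[-0.6930]
Step 3: x=[5.9992] v=[-0.9431]
Step 4: x=[5.6724] v=[-1.0895]
Step 5: x=[5.3376] v=[-1.1161]
Step 6: x=[5.0316] v=[-1.0199]
Step 7: x=[4.7882] v=[-0.8115]
Step 8: x=[4.6341] v=[-0.5138]
Step 9: x=[4.5862] v=[-0.1597]
Step 10: x=[4.6498] v=[0.2120]
First v>=0 after going negative at step 10, time=3.0000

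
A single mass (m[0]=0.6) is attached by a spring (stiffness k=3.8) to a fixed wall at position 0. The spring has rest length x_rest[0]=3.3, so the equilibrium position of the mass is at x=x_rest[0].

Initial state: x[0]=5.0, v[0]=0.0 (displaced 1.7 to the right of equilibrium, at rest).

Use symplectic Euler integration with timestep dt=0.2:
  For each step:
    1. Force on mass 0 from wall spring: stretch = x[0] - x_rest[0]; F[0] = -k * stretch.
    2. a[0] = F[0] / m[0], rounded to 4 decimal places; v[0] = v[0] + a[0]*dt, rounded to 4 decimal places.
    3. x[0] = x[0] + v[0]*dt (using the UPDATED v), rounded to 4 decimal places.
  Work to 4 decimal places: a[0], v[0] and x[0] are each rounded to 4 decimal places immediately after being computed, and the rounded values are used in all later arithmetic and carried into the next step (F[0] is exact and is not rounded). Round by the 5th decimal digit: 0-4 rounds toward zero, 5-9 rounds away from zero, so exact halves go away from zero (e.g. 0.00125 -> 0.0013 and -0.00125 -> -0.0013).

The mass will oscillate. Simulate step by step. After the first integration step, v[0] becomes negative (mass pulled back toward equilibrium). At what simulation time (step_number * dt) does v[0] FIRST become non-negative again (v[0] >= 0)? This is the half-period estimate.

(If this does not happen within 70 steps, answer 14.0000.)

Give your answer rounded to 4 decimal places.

Step 0: x=[5.0000] v=[0.0000]
Step 1: x=[4.5693] v=[-2.1533]
Step 2: x=[3.8171] v=[-3.7611]
Step 3: x=[2.9339] v=[-4.4161]
Step 4: x=[2.1434] v=[-3.9524]
Step 5: x=[1.6459] v=[-2.4874]
Step 6: x=[1.5675] v=[-0.3922]
Step 7: x=[1.9280] v=[1.8023]
First v>=0 after going negative at step 7, time=1.4000

Answer: 1.4000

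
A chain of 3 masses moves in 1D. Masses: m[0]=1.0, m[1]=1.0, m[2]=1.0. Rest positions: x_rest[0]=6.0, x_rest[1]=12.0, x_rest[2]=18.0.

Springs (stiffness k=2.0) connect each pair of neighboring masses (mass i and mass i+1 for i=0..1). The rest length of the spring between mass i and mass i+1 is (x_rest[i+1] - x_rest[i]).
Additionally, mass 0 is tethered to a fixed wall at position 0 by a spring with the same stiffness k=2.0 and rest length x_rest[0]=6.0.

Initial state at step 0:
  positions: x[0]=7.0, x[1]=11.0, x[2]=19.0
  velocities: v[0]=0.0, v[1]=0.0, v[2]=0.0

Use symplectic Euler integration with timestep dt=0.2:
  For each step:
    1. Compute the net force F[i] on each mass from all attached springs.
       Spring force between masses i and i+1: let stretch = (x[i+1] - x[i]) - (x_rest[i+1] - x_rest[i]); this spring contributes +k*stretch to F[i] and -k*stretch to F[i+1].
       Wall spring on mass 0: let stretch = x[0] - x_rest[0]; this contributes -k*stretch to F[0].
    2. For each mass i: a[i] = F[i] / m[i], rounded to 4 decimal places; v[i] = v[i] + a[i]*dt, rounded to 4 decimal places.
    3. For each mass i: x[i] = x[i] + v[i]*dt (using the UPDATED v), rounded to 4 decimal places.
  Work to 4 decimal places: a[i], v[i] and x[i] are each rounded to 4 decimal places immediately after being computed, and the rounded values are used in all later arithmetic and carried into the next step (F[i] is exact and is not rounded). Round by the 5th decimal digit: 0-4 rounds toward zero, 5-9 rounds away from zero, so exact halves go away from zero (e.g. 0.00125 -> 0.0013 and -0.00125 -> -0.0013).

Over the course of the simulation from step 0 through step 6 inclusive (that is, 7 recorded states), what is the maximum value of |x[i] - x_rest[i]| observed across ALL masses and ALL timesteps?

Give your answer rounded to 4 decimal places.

Answer: 1.4672

Derivation:
Step 0: x=[7.0000 11.0000 19.0000] v=[0.0000 0.0000 0.0000]
Step 1: x=[6.7600 11.3200 18.8400] v=[-1.2000 1.6000 -0.8000]
Step 2: x=[6.3440 11.8768 18.5584] v=[-2.0800 2.7840 -1.4080]
Step 3: x=[5.8631 12.5255 18.2223] v=[-2.4045 3.2435 -1.6806]
Step 4: x=[5.4461 13.0970 17.9104] v=[-2.0848 2.8573 -1.5593]
Step 5: x=[5.2055 13.4415 17.6935] v=[-1.2029 1.7223 -1.0847]
Step 6: x=[5.2074 13.4672 17.6164] v=[0.0093 0.1287 -0.3855]
Max displacement = 1.4672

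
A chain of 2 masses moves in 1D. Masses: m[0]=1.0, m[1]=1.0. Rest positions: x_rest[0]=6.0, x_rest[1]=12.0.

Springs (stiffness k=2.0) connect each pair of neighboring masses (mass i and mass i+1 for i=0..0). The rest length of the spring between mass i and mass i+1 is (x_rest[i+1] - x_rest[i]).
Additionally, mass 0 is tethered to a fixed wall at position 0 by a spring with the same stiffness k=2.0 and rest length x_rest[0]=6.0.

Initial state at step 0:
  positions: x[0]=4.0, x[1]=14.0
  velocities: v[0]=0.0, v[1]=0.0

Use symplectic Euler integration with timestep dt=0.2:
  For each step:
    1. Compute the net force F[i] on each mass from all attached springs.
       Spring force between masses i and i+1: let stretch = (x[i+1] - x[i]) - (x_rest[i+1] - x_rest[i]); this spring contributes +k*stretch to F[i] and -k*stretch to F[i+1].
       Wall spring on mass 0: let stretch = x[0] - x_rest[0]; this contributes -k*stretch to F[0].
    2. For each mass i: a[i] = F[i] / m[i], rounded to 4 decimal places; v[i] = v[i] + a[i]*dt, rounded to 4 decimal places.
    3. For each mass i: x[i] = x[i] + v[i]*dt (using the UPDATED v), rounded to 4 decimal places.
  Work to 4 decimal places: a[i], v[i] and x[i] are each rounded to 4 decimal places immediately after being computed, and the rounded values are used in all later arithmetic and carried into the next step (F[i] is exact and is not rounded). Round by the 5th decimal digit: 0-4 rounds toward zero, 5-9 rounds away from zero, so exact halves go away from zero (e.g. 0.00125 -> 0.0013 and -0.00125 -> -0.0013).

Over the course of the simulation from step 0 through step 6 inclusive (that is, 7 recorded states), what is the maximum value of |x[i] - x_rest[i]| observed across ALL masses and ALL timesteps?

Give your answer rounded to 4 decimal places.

Answer: 2.5258

Derivation:
Step 0: x=[4.0000 14.0000] v=[0.0000 0.0000]
Step 1: x=[4.4800 13.6800] v=[2.4000 -1.6000]
Step 2: x=[5.3376 13.1040] v=[4.2880 -2.8800]
Step 3: x=[6.3895 12.3867] v=[5.2595 -3.5866]
Step 4: x=[7.4100 11.6696] v=[5.1026 -3.5855]
Step 5: x=[8.1785 11.0917] v=[3.8424 -2.8893]
Step 6: x=[8.5258 10.7608] v=[1.7363 -1.6546]
Max displacement = 2.5258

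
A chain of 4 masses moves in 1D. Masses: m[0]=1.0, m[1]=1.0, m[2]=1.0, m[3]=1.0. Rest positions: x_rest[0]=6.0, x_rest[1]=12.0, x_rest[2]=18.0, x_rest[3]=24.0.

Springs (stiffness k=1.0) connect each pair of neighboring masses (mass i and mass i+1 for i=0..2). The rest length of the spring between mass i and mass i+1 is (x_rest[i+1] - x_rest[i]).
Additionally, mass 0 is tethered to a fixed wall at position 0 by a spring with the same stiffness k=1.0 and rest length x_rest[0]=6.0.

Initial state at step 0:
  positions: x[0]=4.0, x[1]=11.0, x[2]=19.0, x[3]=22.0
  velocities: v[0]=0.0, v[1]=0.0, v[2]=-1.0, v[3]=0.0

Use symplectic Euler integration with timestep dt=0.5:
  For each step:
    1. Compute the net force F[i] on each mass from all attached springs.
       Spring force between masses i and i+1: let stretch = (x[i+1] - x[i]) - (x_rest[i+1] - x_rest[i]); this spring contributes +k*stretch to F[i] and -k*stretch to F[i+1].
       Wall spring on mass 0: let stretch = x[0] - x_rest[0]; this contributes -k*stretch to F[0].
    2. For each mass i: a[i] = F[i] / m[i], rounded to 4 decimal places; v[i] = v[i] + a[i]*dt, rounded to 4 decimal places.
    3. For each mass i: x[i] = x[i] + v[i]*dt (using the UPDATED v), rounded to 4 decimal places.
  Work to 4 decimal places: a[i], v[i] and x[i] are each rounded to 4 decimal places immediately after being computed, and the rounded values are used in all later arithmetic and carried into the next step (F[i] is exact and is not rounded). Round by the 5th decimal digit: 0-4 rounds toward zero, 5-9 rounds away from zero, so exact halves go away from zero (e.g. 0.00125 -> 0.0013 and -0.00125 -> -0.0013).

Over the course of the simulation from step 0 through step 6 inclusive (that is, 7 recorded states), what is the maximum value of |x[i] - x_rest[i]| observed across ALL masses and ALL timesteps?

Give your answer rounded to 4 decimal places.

Answer: 3.4375

Derivation:
Step 0: x=[4.0000 11.0000 19.0000 22.0000] v=[0.0000 0.0000 -1.0000 0.0000]
Step 1: x=[4.7500 11.2500 17.2500 22.7500] v=[1.5000 0.5000 -3.5000 1.5000]
Step 2: x=[5.9375 11.3750 15.3750 23.6250] v=[2.3750 0.2500 -3.7500 1.7500]
Step 3: x=[7.0000 11.1406 14.5625 23.9375] v=[2.1250 -0.4688 -1.6250 0.6250]
Step 4: x=[7.3477 10.7265 15.2383 23.4063] v=[0.6953 -0.8282 1.3516 -1.0625]
Step 5: x=[6.7031 10.5957 16.8282 22.3331] v=[-1.2892 -0.2617 3.1797 -2.1465]
Step 6: x=[5.3559 11.0499 18.2362 21.3836] v=[-2.6945 0.9083 2.8159 -1.8990]
Max displacement = 3.4375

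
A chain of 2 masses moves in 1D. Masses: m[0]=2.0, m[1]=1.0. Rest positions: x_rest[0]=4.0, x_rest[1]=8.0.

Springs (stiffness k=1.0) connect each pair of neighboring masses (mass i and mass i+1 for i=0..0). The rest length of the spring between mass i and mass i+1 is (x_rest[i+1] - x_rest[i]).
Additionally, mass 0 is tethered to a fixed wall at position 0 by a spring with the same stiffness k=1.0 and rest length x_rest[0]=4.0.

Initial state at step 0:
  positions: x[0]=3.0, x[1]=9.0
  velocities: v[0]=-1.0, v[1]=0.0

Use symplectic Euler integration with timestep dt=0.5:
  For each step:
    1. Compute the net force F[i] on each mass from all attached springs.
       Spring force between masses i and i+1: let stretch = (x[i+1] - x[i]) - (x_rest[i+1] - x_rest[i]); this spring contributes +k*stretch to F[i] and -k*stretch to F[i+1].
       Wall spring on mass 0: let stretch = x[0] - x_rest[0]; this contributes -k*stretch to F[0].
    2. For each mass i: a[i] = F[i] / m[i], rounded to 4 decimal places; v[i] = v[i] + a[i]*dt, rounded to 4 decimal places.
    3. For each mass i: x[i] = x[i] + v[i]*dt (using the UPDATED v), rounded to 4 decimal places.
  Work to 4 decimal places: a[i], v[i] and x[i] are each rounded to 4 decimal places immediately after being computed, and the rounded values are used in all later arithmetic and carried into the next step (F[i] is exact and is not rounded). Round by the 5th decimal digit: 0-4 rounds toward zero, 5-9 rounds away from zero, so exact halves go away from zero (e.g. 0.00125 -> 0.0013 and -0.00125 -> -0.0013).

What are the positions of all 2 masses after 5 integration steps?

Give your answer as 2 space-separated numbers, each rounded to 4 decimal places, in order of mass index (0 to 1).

Answer: 3.9366 5.4801

Derivation:
Step 0: x=[3.0000 9.0000] v=[-1.0000 0.0000]
Step 1: x=[2.8750 8.5000] v=[-0.2500 -1.0000]
Step 2: x=[3.0938 7.5938] v=[0.4375 -1.8125]
Step 3: x=[3.4884 6.5626] v=[0.7891 -2.0625]
Step 4: x=[3.8312 5.7628] v=[0.6856 -1.5996]
Step 5: x=[3.9366 5.4801] v=[0.2107 -0.5654]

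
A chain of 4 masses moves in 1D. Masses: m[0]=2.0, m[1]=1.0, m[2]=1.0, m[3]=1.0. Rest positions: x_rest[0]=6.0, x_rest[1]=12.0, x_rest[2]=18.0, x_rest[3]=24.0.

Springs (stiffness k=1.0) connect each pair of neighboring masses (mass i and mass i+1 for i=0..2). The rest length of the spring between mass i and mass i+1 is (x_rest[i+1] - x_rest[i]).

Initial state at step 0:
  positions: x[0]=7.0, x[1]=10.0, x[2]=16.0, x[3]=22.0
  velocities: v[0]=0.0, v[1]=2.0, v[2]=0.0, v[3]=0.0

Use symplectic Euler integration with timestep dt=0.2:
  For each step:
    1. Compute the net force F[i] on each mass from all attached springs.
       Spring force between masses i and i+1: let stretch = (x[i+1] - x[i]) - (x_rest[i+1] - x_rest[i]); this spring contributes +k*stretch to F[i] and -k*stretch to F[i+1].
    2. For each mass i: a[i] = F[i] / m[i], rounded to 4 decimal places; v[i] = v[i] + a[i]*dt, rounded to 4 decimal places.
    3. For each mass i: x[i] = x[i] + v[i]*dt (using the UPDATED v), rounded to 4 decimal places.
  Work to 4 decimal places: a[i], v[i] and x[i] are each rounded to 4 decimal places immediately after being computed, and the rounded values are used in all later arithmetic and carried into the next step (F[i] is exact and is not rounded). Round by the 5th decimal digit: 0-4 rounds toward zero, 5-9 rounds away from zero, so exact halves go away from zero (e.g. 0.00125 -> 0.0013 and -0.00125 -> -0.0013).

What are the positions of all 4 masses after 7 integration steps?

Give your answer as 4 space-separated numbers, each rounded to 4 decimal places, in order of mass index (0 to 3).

Answer: 6.0702 13.5009 17.0587 22.1001

Derivation:
Step 0: x=[7.0000 10.0000 16.0000 22.0000] v=[0.0000 2.0000 0.0000 0.0000]
Step 1: x=[6.9400 10.5200 16.0000 22.0000] v=[-0.3000 2.6000 0.0000 0.0000]
Step 2: x=[6.8316 11.1160 16.0208 22.0000] v=[-0.5420 2.9800 0.1040 0.0000]
Step 3: x=[6.6889 11.7368 16.0846 22.0008] v=[-0.7136 3.1041 0.3189 0.0042]
Step 4: x=[6.5271 12.3296 16.2111 22.0050] v=[-0.8088 2.9641 0.6326 0.0210]
Step 5: x=[6.3614 12.8456 16.4141 22.0174] v=[-0.8286 2.5799 1.0151 0.0622]
Step 6: x=[6.2054 13.2450 16.6985 22.0457] v=[-0.7802 1.9968 1.4221 0.1415]
Step 7: x=[6.0702 13.5009 17.0587 22.1001] v=[-0.6762 1.2796 1.8008 0.2721]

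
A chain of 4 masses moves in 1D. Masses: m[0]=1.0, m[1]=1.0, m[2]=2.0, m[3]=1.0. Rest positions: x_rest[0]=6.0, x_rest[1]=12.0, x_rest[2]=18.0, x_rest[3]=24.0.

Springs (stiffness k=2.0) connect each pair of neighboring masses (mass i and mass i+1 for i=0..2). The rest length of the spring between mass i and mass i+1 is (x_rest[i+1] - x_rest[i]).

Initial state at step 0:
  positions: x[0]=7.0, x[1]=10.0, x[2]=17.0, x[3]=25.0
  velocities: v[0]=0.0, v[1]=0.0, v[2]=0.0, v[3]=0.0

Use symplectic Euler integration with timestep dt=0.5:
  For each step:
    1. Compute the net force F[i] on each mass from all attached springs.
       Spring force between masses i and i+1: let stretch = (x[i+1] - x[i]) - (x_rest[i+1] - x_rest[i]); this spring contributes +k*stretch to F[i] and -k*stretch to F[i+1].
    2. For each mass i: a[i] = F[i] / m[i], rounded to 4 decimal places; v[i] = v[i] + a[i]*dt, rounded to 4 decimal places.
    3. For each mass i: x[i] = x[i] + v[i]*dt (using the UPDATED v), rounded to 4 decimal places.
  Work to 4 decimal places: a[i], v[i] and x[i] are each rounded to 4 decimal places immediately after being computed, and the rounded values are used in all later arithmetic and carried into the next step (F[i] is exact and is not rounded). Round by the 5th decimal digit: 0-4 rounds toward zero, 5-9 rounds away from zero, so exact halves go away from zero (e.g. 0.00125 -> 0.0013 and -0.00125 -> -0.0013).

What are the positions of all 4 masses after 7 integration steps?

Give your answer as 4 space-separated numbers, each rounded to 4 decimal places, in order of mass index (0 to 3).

Step 0: x=[7.0000 10.0000 17.0000 25.0000] v=[0.0000 0.0000 0.0000 0.0000]
Step 1: x=[5.5000 12.0000 17.2500 24.0000] v=[-3.0000 4.0000 0.5000 -2.0000]
Step 2: x=[4.2500 13.3750 17.8750 22.6250] v=[-2.5000 2.7500 1.2500 -2.7500]
Step 3: x=[4.5625 12.4375 18.5625 21.8750] v=[0.6250 -1.8750 1.3750 -1.5000]
Step 4: x=[5.8125 10.6250 18.5469 22.4688] v=[2.5000 -3.6250 -0.0313 1.1875]
Step 5: x=[6.4688 10.3672 17.5313 24.1016] v=[1.3125 -0.5156 -2.0313 3.2656]
Step 6: x=[6.0743 11.7423 16.3672 25.4493] v=[-0.7891 2.7501 -2.3282 2.6953]
Step 7: x=[5.5138 12.5958 16.3174 25.2559] v=[-1.1211 1.7070 -0.0996 -0.3868]

Answer: 5.5138 12.5958 16.3174 25.2559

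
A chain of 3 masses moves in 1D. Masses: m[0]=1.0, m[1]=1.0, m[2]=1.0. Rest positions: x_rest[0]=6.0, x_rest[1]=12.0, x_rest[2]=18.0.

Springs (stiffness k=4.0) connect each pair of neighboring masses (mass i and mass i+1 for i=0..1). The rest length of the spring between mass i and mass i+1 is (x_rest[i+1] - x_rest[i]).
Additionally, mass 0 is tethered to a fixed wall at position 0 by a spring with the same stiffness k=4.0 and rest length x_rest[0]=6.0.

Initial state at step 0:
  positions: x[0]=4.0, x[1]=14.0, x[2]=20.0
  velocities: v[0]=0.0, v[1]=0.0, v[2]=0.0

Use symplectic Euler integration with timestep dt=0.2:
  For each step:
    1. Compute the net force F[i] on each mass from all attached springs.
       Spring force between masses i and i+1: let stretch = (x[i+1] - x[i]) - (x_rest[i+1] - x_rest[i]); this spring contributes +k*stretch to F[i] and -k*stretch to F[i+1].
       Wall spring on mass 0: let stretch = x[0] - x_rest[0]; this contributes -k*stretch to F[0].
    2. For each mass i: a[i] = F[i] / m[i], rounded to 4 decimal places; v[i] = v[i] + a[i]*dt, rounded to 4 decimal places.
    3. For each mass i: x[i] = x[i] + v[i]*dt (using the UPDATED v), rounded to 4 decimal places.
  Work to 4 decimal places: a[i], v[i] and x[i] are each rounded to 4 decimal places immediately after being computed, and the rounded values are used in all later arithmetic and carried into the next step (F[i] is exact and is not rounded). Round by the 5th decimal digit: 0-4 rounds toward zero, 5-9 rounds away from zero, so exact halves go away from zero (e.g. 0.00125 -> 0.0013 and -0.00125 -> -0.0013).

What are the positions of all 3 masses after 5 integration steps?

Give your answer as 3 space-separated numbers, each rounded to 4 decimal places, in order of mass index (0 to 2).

Step 0: x=[4.0000 14.0000 20.0000] v=[0.0000 0.0000 0.0000]
Step 1: x=[4.9600 13.3600 20.0000] v=[4.8000 -3.2000 0.0000]
Step 2: x=[6.4704 12.4384 19.8976] v=[7.5520 -4.6080 -0.5120]
Step 3: x=[7.9004 11.7554 19.5617] v=[7.1501 -3.4150 -1.6794]
Step 4: x=[8.6832 11.7046 18.9368] v=[3.9138 -0.2540 -3.1244]
Step 5: x=[8.5601 12.3275 18.1148] v=[-0.6156 3.1146 -4.1102]

Answer: 8.5601 12.3275 18.1148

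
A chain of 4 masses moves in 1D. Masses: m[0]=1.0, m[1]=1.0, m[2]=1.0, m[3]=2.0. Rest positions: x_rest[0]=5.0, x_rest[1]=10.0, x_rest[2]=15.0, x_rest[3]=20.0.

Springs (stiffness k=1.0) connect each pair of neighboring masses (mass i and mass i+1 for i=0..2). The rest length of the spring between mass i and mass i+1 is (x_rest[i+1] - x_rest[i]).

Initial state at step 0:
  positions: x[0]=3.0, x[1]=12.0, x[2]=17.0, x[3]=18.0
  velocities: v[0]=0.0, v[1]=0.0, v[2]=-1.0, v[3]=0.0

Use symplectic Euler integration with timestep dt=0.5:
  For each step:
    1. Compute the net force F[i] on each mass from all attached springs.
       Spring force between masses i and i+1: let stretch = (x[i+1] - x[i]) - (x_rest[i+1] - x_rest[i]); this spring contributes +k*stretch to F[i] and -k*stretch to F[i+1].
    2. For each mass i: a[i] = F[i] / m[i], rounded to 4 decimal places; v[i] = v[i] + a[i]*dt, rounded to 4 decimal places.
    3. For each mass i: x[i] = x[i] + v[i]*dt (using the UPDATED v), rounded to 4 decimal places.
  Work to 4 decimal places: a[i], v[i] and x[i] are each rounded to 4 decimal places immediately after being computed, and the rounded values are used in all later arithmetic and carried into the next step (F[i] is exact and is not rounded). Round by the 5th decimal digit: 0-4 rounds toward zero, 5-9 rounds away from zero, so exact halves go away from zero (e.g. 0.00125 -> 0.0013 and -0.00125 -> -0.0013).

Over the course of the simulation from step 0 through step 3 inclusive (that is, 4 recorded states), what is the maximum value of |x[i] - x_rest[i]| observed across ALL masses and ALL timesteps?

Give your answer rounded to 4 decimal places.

Answer: 2.9062

Derivation:
Step 0: x=[3.0000 12.0000 17.0000 18.0000] v=[0.0000 0.0000 -1.0000 0.0000]
Step 1: x=[4.0000 11.0000 15.5000 18.5000] v=[2.0000 -2.0000 -3.0000 1.0000]
Step 2: x=[5.5000 9.3750 13.6250 19.2500] v=[3.0000 -3.2500 -3.7500 1.5000]
Step 3: x=[6.7188 7.8438 12.0938 19.9219] v=[2.4375 -3.0625 -3.0625 1.3438]
Max displacement = 2.9062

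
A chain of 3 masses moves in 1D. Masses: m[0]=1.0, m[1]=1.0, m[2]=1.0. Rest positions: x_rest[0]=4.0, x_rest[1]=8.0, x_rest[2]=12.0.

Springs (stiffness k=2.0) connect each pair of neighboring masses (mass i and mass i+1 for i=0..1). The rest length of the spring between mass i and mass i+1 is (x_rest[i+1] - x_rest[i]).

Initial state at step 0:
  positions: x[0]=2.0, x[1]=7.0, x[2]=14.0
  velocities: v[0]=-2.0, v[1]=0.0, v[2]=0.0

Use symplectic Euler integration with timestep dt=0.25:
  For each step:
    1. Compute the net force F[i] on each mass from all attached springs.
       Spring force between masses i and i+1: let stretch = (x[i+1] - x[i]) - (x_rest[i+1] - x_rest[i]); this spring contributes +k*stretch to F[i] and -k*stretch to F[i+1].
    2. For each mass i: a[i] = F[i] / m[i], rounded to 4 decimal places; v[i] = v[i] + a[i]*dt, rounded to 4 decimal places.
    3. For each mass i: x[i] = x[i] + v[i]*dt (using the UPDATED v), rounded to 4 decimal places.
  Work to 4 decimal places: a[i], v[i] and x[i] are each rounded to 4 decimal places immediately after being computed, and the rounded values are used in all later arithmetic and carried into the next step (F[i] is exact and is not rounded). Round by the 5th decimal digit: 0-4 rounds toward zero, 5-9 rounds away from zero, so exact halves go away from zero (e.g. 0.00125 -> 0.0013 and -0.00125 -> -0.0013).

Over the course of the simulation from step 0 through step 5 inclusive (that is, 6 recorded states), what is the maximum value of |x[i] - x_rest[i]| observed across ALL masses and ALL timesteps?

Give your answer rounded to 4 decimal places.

Step 0: x=[2.0000 7.0000 14.0000] v=[-2.0000 0.0000 0.0000]
Step 1: x=[1.6250 7.2500 13.6250] v=[-1.5000 1.0000 -1.5000]
Step 2: x=[1.4531 7.5938 12.9531] v=[-0.6875 1.3750 -2.6875]
Step 3: x=[1.5488 7.8399 12.1113] v=[0.3829 0.9843 -3.3672]
Step 4: x=[1.9309 7.8335 11.2356] v=[1.5285 -0.0256 -3.5029]
Step 5: x=[2.5509 7.5145 10.4346] v=[2.4798 -1.2759 -3.2040]
Max displacement = 2.5469

Answer: 2.5469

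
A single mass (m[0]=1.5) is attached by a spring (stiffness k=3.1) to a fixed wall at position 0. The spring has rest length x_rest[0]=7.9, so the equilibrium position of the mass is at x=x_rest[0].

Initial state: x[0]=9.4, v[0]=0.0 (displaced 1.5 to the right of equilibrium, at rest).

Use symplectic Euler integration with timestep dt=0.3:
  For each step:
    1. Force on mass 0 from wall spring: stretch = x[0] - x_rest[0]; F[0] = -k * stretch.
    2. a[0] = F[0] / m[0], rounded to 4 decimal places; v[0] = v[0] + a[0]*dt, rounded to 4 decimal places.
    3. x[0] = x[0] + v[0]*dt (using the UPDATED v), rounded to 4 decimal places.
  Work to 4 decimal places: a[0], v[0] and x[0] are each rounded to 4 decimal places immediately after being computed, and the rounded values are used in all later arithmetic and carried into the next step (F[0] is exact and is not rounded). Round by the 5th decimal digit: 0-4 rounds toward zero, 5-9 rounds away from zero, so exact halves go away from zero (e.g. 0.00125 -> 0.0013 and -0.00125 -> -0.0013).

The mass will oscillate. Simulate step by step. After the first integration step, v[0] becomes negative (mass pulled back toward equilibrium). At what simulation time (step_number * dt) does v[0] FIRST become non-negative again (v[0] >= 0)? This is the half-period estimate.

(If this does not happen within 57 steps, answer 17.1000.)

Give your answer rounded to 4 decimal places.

Answer: 2.4000

Derivation:
Step 0: x=[9.4000] v=[0.0000]
Step 1: x=[9.1210] v=[-0.9300]
Step 2: x=[8.6149] v=[-1.6870]
Step 3: x=[7.9758] v=[-2.1303]
Step 4: x=[7.3226] v=[-2.1773]
Step 5: x=[6.7768] v=[-1.8193]
Step 6: x=[6.4399] v=[-1.1229]
Step 7: x=[6.3746] v=[-0.2177]
Step 8: x=[6.5930] v=[0.7281]
First v>=0 after going negative at step 8, time=2.4000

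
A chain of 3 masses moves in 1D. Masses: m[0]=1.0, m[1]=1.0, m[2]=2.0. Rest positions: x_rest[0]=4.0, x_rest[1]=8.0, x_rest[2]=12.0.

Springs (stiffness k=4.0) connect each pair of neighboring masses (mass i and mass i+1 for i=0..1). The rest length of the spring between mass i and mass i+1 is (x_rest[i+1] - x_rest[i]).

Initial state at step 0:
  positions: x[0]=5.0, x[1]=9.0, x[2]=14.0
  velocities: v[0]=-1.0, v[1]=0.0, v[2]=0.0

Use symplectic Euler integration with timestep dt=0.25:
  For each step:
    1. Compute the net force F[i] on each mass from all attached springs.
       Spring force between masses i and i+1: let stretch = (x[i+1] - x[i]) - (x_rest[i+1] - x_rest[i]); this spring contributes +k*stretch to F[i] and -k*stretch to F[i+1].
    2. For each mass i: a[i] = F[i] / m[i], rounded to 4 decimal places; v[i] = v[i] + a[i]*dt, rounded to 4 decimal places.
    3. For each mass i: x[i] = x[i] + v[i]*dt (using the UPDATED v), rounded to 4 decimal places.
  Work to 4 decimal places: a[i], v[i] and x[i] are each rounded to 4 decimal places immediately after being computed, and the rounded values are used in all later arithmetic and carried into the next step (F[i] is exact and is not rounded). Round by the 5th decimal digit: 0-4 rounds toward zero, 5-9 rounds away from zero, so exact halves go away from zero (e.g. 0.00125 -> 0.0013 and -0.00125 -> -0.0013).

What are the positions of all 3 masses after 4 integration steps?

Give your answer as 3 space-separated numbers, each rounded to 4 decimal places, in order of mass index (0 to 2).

Step 0: x=[5.0000 9.0000 14.0000] v=[-1.0000 0.0000 0.0000]
Step 1: x=[4.7500 9.2500 13.8750] v=[-1.0000 1.0000 -0.5000]
Step 2: x=[4.6250 9.5313 13.6719] v=[-0.5000 1.1250 -0.8125]
Step 3: x=[4.7266 9.6211 13.4512] v=[0.4063 0.3593 -0.8828]
Step 4: x=[5.0518 9.4448 13.2517] v=[1.3008 -0.7051 -0.7979]

Answer: 5.0518 9.4448 13.2517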